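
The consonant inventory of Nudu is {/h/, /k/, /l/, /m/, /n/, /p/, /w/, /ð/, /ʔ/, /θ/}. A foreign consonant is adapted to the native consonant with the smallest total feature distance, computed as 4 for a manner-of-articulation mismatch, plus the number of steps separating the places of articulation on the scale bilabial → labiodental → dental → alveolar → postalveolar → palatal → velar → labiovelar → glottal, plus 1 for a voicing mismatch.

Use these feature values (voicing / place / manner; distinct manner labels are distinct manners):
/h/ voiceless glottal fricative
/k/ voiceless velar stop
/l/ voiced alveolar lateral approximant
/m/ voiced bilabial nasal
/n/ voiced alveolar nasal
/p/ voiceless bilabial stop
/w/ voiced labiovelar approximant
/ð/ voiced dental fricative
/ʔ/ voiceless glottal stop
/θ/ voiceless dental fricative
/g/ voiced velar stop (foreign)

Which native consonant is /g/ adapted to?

/k/ is closest: same manner (stop), place distance 0 (velar→velar), voicing differs (+1); total 1. Next closest is /ʔ/ at distance 3.

k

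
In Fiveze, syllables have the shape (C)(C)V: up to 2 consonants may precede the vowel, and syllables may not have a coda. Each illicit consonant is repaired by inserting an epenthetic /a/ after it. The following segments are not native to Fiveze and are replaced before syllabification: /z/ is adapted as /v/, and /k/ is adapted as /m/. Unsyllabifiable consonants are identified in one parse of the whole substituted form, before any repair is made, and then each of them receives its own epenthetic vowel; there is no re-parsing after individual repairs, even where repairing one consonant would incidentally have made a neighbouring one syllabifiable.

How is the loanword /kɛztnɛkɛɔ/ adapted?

mɛvatnɛmɛɔ

Substitution: /k/ → /m/, /z/ → /v/, giving /mɛvtnɛmɛɔ/.
The consonants /v/ cannot be parsed into a legal (C)(C)V syllable (no codas are permitted; onsets may contain at most 2 consonants).
Epenthesis after each stranded consonant: /v/ → /va/.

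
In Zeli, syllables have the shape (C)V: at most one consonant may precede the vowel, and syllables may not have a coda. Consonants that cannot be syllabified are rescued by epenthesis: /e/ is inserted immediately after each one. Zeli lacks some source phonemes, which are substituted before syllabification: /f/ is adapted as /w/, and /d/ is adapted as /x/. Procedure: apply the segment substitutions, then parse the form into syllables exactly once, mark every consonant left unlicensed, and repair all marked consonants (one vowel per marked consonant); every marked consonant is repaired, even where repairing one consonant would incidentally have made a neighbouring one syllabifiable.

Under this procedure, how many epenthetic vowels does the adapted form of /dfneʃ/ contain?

After substitution the input is /xwneʃ/.
The unsyllabifiable consonants are /x/, /w/, /ʃ/; each receives one epenthetic vowel.

3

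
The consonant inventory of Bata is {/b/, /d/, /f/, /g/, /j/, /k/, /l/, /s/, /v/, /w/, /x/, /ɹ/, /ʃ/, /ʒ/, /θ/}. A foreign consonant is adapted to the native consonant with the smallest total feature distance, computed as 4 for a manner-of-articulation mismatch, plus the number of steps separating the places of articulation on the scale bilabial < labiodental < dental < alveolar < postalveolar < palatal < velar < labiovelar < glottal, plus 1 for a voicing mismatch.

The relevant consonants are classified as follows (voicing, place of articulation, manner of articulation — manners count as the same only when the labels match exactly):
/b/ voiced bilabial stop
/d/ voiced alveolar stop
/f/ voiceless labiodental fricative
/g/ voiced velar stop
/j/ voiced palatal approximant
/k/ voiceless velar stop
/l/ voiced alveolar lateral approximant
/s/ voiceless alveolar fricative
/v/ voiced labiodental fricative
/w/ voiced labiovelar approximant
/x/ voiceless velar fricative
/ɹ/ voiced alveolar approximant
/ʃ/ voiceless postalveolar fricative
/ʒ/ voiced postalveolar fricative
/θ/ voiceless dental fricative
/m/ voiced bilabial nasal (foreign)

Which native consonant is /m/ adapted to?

b

/b/ is closest: manner differs (nasal→stop, +4), place distance 0 (bilabial→bilabial), same voicing; total 4. Next closest is /v/ at distance 5.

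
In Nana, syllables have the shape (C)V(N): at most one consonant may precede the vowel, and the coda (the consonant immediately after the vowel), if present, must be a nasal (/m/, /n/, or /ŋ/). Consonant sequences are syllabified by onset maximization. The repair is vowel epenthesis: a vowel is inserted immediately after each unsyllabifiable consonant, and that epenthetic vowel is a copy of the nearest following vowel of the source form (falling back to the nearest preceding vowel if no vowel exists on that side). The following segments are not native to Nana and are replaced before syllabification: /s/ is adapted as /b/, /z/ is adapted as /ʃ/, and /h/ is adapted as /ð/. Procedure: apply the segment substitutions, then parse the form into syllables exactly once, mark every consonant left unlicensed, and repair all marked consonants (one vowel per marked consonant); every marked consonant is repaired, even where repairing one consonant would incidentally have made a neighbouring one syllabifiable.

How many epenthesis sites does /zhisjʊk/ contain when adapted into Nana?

After substitution the input is /ʃðibjʊk/.
The unsyllabifiable consonants are /ʃ/, /b/, /k/; each receives one epenthetic vowel.

3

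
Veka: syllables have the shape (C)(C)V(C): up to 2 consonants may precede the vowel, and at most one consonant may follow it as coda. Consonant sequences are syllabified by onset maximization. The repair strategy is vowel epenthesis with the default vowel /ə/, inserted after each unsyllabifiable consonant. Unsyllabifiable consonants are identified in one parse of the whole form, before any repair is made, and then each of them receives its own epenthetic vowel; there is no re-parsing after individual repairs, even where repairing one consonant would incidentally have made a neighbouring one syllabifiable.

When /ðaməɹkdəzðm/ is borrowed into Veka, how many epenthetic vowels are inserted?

The unsyllabifiable consonants are /ð/, /m/; each receives one epenthetic vowel.

2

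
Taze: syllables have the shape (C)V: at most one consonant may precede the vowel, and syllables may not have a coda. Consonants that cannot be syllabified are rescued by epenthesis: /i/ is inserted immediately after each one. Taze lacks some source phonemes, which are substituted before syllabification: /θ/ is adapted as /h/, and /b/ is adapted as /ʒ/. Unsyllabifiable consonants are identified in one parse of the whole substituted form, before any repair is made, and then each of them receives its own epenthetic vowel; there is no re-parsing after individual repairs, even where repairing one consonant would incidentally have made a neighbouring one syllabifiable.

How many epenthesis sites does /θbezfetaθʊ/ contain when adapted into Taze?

After substitution the input is /hʒezfetahʊ/.
The unsyllabifiable consonants are /h/, /z/; each receives one epenthetic vowel.

2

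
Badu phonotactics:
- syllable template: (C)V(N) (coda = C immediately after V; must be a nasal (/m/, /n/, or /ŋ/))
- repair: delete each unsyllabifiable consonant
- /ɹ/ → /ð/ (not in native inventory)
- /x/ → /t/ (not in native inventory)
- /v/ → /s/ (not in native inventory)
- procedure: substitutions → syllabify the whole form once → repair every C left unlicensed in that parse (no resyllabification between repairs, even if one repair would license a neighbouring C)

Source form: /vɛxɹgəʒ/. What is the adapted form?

Substitution: /v/ → /s/, /x/ → /t/, /ɹ/ → /ð/, giving /sɛtðgəʒ/.
Under (C)V(N), the unsyllabifiable consonants are /t/, /ð/, /ʒ/ (only a nasal (/m/, /n/, or /ŋ/) is licensed in coda position; onsets are limited to one consonant).
Deleting the stranded consonants removes /t/, /ð/, /ʒ/.

sɛgə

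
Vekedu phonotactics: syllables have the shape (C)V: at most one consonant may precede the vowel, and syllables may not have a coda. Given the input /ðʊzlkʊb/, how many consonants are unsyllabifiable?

3

Under (C)V, the unsyllabifiable consonants are /z/, /l/, /b/ (no codas are permitted; onsets are limited to one consonant).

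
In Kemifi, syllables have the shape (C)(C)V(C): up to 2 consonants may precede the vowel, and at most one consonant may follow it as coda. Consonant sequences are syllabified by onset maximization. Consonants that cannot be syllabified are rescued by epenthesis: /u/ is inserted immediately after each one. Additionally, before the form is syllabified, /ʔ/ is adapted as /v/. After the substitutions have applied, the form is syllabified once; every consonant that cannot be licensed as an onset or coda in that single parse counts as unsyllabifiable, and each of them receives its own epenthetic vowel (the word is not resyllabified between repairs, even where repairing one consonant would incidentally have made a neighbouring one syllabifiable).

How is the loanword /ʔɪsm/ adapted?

vɪsmu

Substitution: /ʔ/ → /v/, giving /vɪsm/.
Syllabifying with onset maximization leaves /m/ stranded (at most one coda consonant is licensed; onsets may contain at most 2 consonants).
Inserting the epenthetic vowel yields /m/ → /mu/.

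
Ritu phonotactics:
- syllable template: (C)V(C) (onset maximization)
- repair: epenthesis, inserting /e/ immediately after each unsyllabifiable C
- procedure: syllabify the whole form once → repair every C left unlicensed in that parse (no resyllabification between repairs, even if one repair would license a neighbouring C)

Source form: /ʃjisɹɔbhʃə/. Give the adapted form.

The consonants /ʃ/, /h/ cannot be parsed into a legal (C)V(C) syllable (at most one coda consonant is licensed; onsets are limited to one consonant).
Epenthesis after each stranded consonant: /ʃ/ → /ʃe/, /h/ → /he/.

ʃejisɹɔbheʃə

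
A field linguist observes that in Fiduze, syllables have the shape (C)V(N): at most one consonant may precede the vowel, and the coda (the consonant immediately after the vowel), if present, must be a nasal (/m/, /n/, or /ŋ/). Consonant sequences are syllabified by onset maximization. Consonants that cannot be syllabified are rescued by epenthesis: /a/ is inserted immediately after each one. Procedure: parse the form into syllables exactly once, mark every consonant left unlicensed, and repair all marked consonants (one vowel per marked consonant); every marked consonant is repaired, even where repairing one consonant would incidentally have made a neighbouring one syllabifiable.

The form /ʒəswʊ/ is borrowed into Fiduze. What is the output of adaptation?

The consonants /s/ cannot be parsed into a legal (C)V(N) syllable (only a nasal (/m/, /n/, or /ŋ/) is licensed in coda position; onsets are limited to one consonant).
Epenthesis after each stranded consonant: /s/ → /sa/.

ʒəsawʊ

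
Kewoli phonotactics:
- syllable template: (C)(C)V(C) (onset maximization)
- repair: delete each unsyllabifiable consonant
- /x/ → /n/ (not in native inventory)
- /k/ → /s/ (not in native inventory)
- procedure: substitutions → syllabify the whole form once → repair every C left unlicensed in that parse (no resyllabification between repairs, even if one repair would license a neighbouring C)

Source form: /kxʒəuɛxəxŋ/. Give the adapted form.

Substitution: /k/ → /s/, /x/ → /n/, giving /snʒəuɛnənŋ/.
The consonants /s/, /ŋ/ cannot be parsed into a legal (C)(C)V(C) syllable (at most one coda consonant is licensed; onsets may contain at most 2 consonants).
Deleting the stranded consonants removes /s/, /ŋ/.

nʒəuɛnən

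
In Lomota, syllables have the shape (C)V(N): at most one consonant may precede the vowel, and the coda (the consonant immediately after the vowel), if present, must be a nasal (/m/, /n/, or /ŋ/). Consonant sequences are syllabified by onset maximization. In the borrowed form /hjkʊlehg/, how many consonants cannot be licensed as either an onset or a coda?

Syllabifying with onset maximization leaves /h/, /j/, /h/, /g/ stranded (only a nasal (/m/, /n/, or /ŋ/) is licensed in coda position; onsets are limited to one consonant).

4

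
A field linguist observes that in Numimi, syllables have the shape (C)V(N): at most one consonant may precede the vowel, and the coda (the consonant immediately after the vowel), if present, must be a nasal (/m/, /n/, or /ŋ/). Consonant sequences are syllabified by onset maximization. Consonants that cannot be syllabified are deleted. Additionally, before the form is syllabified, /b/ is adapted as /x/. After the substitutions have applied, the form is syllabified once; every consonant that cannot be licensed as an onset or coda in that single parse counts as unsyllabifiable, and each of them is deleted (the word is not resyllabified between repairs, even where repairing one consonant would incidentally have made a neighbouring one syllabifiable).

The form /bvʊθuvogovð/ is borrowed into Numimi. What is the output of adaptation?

vʊθuvogo

Substitution: /b/ → /x/, giving /xvʊθuvogovð/.
Syllabifying with onset maximization leaves /x/, /v/, /ð/ stranded (only a nasal (/m/, /n/, or /ŋ/) is licensed in coda position; onsets are limited to one consonant).
Each unlicensed consonant is deleted: /x/, /v/, /ð/.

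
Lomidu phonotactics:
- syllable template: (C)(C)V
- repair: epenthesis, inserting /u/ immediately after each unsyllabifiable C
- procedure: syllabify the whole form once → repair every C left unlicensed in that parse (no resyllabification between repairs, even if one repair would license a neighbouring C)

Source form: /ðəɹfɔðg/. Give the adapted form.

The consonants /ð/, /g/ cannot be parsed into a legal (C)(C)V syllable (no codas are permitted; onsets may contain at most 2 consonants).
Inserting the epenthetic vowel yields /ð/ → /ðu/, /g/ → /gu/.

ðəɹfɔðugu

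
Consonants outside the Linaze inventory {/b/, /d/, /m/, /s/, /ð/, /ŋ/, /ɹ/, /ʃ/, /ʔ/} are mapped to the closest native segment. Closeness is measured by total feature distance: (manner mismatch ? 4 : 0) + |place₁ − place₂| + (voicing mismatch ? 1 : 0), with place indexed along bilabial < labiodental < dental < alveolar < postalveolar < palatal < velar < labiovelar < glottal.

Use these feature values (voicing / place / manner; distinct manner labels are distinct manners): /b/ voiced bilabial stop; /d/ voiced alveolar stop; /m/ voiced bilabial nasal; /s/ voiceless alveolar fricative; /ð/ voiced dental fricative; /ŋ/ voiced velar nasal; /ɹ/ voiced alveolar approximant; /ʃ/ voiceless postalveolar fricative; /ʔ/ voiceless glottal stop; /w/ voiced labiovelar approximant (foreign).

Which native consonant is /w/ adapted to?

ɹ

/ɹ/ is closest: same manner (approximant), place distance 4 (labiovelar→alveolar), same voicing; total 4. Next closest is /ŋ/ at distance 5.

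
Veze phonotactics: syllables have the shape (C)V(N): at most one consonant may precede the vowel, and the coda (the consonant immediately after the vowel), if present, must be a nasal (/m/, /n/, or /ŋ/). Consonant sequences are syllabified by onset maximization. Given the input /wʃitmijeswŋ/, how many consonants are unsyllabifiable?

Syllabifying with onset maximization leaves /w/, /t/, /s/, /w/, /ŋ/ stranded (only a nasal (/m/, /n/, or /ŋ/) is licensed in coda position; onsets are limited to one consonant).

5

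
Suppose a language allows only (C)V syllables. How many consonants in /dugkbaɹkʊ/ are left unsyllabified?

Syllabifying with onset maximization leaves /g/, /k/, /ɹ/ stranded (no codas are permitted; onsets are limited to one consonant).

3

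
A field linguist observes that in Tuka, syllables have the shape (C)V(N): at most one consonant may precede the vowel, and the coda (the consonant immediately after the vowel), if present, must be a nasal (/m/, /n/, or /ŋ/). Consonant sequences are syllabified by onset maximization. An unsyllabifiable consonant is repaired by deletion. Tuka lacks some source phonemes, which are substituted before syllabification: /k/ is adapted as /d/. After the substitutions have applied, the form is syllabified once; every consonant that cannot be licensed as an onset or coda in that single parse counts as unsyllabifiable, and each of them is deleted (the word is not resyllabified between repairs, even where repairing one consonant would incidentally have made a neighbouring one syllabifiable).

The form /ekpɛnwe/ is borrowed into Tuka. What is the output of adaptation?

epɛnwe

Substitution: /k/ → /d/, giving /edpɛnwe/.
Syllabifying with onset maximization leaves /d/ stranded (only a nasal (/m/, /n/, or /ŋ/) is licensed in coda position; onsets are limited to one consonant).
Each unlicensed consonant is deleted: /d/.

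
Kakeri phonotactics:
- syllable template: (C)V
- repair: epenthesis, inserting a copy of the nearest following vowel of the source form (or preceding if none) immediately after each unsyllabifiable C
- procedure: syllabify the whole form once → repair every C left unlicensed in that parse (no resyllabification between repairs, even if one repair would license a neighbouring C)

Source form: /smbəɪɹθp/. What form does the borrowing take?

səməbəɪɹɪθɪpɪ

Under (C)V, the unsyllabifiable consonants are /s/, /m/, /ɹ/, /θ/, /p/ (no codas are permitted; onsets are limited to one consonant).
Each unlicensed consonant becomes the onset of a new syllable: /s/ → /sə/, /m/ → /mə/, /ɹ/ → /ɹɪ/, /θ/ → /θɪ/, /p/ → /pɪ/.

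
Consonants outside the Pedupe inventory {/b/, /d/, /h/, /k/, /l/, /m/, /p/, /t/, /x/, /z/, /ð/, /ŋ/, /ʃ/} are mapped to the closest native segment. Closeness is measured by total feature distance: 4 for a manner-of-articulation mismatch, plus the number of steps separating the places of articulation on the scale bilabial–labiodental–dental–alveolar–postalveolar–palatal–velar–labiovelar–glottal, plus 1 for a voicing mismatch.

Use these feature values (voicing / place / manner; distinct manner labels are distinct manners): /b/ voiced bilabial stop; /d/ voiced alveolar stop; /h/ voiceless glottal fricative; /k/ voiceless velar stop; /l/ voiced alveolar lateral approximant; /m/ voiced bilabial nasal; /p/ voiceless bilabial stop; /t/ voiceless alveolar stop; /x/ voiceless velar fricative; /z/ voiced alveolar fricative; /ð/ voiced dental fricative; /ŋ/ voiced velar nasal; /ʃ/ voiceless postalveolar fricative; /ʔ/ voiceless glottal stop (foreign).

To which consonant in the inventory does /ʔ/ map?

/k/ is closest: same manner (stop), place distance 2 (glottal→velar), same voicing; total 2. Next closest is /h/ at distance 4.

k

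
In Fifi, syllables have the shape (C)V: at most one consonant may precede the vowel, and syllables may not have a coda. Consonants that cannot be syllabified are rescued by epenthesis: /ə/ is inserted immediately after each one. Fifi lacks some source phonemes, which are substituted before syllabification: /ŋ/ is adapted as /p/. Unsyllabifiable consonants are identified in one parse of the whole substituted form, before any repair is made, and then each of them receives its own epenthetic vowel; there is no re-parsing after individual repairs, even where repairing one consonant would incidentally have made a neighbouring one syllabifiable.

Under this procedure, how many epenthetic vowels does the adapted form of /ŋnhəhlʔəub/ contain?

5

After substitution the input is /pnhəhlʔəub/.
The unsyllabifiable consonants are /p/, /n/, /h/, /l/, /b/; each receives one epenthetic vowel.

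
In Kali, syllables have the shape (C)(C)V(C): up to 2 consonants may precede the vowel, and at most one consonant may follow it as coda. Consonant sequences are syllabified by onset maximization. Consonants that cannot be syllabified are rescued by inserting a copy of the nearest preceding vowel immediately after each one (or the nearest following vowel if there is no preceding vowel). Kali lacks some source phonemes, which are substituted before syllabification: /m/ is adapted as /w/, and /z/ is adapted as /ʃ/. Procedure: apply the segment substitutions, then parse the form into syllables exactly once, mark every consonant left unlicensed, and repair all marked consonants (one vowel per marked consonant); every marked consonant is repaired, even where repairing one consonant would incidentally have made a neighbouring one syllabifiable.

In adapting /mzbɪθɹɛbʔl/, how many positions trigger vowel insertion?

3

After substitution the input is /wʃbɪθɹɛbʔl/.
The unsyllabifiable consonants are /w/, /ʔ/, /l/; each receives one epenthetic vowel.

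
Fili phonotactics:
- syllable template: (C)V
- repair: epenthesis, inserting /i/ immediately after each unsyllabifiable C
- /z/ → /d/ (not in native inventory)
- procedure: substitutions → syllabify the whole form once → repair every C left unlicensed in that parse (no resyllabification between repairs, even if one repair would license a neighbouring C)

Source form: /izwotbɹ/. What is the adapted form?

Substitution: /z/ → /d/, giving /idwotbɹ/.
Syllabifying with onset maximization leaves /d/, /t/, /b/, /ɹ/ stranded (no codas are permitted; onsets are limited to one consonant).
Epenthesis after each stranded consonant: /d/ → /di/, /t/ → /ti/, /b/ → /bi/, /ɹ/ → /ɹi/.

idiwotibiɹi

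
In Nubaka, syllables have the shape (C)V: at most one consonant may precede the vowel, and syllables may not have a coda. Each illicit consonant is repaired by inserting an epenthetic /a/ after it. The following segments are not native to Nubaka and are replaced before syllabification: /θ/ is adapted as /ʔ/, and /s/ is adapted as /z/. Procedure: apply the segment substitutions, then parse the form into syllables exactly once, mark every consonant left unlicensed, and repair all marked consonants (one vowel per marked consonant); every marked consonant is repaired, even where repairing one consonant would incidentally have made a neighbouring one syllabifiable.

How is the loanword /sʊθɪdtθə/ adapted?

Substitution: /s/ → /z/, /θ/ → /ʔ/, giving /zʊʔɪdtʔə/.
Syllabifying with onset maximization leaves /d/, /t/ stranded (no codas are permitted; onsets are limited to one consonant).
Epenthesis after each stranded consonant: /d/ → /da/, /t/ → /ta/.

zʊʔɪdataʔə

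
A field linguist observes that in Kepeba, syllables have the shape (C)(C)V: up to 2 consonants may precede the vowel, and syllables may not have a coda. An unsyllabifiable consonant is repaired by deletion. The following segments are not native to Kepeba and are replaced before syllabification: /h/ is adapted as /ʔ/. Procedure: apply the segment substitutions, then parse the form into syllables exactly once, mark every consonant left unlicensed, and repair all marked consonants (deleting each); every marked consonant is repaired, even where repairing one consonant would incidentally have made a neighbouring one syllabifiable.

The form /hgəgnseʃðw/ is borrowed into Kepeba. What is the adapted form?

Substitution: /h/ → /ʔ/, giving /ʔgəgnseʃðw/.
The consonants /g/, /ʃ/, /ð/, /w/ cannot be parsed into a legal (C)(C)V syllable (no codas are permitted; onsets may contain at most 2 consonants).
Each unlicensed consonant is deleted: /g/, /ʃ/, /ð/, /w/.

ʔgənse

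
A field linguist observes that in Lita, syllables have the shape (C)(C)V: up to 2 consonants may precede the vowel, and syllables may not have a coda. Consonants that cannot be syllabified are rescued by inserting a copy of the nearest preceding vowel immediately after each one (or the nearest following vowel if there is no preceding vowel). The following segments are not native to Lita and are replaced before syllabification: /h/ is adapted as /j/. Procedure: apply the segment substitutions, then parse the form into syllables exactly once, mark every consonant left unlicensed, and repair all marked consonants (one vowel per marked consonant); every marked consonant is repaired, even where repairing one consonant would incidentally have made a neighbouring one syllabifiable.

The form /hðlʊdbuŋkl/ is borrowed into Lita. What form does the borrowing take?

Substitution: /h/ → /j/, giving /jðlʊdbuŋkl/.
Under (C)(C)V, the unsyllabifiable consonants are /j/, /ŋ/, /k/, /l/ (no codas are permitted; onsets may contain at most 2 consonants).
Inserting the epenthetic vowel yields /j/ → /jʊ/, /ŋ/ → /ŋu/, /k/ → /ku/, /l/ → /lu/.

jʊðlʊdbuŋukulu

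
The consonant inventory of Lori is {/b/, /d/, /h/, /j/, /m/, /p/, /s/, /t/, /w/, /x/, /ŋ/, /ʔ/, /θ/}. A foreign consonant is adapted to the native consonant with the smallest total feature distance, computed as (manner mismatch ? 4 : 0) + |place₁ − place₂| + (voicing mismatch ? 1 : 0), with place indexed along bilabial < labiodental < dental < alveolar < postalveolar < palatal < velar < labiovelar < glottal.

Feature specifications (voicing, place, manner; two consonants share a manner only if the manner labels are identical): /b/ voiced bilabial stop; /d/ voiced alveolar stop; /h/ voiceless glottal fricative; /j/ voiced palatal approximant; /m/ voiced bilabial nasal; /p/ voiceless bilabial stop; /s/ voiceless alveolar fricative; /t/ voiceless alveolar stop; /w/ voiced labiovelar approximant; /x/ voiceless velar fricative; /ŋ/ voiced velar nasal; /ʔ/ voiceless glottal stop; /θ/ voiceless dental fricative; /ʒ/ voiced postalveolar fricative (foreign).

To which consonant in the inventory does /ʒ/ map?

/s/ is closest: same manner (fricative), place distance 1 (postalveolar→alveolar), voicing differs (+1); total 2. Next closest is /x/ at distance 3.

s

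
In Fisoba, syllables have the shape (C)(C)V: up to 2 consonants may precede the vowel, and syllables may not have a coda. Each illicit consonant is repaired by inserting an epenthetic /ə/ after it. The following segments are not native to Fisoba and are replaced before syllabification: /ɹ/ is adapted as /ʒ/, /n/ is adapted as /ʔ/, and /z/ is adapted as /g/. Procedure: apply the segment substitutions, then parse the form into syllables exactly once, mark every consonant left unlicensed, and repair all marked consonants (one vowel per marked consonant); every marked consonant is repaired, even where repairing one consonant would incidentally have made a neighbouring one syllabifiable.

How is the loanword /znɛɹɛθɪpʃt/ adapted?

Substitution: /z/ → /g/, /n/ → /ʔ/, /ɹ/ → /ʒ/, giving /gʔɛʒɛθɪpʃt/.
Under (C)(C)V, the unsyllabifiable consonants are /p/, /ʃ/, /t/ (no codas are permitted; onsets may contain at most 2 consonants).
Each unlicensed consonant becomes the onset of a new syllable: /p/ → /pə/, /ʃ/ → /ʃə/, /t/ → /tə/.

gʔɛʒɛθɪpəʃətə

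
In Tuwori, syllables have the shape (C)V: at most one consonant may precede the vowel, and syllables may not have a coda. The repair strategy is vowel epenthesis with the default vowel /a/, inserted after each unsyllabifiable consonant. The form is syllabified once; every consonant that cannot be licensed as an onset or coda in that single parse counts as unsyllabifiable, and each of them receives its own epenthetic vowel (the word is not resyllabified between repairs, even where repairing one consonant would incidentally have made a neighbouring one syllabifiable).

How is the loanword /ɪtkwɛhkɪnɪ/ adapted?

ɪtakawɛhakɪnɪ

Syllabifying with onset maximization leaves /t/, /k/, /h/ stranded (no codas are permitted; onsets are limited to one consonant).
Epenthesis after each stranded consonant: /t/ → /ta/, /k/ → /ka/, /h/ → /ha/.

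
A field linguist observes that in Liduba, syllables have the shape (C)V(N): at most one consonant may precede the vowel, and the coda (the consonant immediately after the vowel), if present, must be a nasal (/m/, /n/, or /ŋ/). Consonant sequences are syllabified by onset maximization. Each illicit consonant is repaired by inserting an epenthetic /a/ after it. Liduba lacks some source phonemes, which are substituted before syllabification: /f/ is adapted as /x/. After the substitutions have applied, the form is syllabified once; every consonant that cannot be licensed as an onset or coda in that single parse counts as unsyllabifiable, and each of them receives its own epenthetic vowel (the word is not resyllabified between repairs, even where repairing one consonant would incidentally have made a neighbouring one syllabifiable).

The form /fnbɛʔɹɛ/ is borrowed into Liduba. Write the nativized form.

xanabɛʔaɹɛ

Substitution: /f/ → /x/, giving /xnbɛʔɹɛ/.
The consonants /x/, /n/, /ʔ/ cannot be parsed into a legal (C)V(N) syllable (only a nasal (/m/, /n/, or /ŋ/) is licensed in coda position; onsets are limited to one consonant).
Each unlicensed consonant becomes the onset of a new syllable: /x/ → /xa/, /n/ → /na/, /ʔ/ → /ʔa/.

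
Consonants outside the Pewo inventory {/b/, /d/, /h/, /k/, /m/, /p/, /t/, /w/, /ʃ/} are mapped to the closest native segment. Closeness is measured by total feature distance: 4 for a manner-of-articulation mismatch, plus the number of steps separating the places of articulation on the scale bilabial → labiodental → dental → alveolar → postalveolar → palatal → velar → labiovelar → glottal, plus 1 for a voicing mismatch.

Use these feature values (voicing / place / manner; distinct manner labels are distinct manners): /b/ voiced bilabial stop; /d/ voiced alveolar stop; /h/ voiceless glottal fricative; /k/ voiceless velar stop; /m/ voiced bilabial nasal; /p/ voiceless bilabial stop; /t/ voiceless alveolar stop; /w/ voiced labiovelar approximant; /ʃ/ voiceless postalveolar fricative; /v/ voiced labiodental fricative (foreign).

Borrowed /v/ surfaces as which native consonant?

/ʃ/ is closest: same manner (fricative), place distance 3 (labiodental→postalveolar), voicing differs (+1); total 4. Next closest is /b/ at distance 5.

ʃ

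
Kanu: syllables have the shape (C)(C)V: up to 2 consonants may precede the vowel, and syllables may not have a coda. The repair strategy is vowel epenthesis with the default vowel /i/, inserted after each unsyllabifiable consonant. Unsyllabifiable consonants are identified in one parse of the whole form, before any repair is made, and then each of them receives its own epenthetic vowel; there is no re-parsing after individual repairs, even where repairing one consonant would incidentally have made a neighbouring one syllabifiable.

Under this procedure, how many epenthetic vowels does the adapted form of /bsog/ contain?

1

The unsyllabifiable consonants are /g/; each receives one epenthetic vowel.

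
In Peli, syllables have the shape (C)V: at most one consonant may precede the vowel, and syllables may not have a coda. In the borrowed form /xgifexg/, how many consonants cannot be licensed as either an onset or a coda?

3

Syllabifying with onset maximization leaves /x/, /x/, /g/ stranded (no codas are permitted; onsets are limited to one consonant).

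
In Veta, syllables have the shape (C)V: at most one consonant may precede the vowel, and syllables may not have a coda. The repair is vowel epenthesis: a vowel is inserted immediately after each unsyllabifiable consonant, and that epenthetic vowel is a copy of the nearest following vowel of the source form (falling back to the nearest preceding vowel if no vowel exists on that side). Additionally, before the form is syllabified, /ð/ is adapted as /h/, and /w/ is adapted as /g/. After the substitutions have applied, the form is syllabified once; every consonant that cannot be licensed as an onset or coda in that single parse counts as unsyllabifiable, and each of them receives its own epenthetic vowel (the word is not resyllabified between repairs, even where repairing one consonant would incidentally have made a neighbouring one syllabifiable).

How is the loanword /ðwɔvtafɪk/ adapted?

hɔgɔvatafɪkɪ

Substitution: /ð/ → /h/, /w/ → /g/, giving /hgɔvtafɪk/.
Under (C)V, the unsyllabifiable consonants are /h/, /v/, /k/ (no codas are permitted; onsets are limited to one consonant).
Inserting the epenthetic vowel yields /h/ → /hɔ/, /v/ → /va/, /k/ → /kɪ/.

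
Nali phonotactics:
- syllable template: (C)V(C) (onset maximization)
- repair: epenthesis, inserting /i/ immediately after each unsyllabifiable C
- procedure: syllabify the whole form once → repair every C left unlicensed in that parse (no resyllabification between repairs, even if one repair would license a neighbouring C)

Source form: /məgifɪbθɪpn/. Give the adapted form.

məgifɪbθɪpni

Under (C)V(C), the unsyllabifiable consonants are /n/ (at most one coda consonant is licensed; onsets are limited to one consonant).
Each unlicensed consonant becomes the onset of a new syllable: /n/ → /ni/.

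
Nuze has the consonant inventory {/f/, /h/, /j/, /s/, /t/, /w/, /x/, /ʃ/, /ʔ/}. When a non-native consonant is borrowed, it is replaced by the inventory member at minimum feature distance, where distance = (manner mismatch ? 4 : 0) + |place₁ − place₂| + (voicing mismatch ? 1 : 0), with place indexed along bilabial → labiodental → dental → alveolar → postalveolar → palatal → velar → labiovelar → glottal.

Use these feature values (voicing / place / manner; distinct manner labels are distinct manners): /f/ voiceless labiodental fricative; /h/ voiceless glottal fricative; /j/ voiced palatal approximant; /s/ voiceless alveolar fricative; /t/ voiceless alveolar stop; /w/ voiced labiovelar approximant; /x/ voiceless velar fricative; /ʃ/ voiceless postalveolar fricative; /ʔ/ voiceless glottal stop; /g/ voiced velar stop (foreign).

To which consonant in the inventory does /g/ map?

/ʔ/ is closest: same manner (stop), place distance 2 (velar→glottal), voicing differs (+1); total 3. Next closest is /t/ at distance 4.

ʔ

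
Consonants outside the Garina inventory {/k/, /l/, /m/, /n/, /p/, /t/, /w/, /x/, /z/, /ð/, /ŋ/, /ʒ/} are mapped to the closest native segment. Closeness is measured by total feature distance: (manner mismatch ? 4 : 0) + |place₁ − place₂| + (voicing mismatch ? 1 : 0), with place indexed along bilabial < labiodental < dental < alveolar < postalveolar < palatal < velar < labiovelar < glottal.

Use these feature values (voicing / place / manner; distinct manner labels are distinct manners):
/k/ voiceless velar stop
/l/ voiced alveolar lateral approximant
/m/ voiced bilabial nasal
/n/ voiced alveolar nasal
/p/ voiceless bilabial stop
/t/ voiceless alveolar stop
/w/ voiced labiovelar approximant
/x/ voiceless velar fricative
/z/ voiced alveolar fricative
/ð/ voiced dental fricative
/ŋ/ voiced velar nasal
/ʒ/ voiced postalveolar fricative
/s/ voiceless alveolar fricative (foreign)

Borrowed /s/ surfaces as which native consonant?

/z/ is closest: same manner (fricative), place distance 0 (alveolar→alveolar), voicing differs (+1); total 1. Next closest is /ð/ at distance 2.

z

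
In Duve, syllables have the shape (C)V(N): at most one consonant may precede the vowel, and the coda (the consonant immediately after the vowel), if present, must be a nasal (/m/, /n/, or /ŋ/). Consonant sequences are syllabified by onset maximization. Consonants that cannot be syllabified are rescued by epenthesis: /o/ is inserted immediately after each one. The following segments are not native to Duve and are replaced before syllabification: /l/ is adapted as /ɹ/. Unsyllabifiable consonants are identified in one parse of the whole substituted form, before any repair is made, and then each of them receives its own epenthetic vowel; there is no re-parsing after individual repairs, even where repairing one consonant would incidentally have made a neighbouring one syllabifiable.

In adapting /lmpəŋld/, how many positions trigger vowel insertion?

After substitution the input is /ɹmpəŋɹd/.
The unsyllabifiable consonants are /ɹ/, /m/, /ɹ/, /d/; each receives one epenthetic vowel.

4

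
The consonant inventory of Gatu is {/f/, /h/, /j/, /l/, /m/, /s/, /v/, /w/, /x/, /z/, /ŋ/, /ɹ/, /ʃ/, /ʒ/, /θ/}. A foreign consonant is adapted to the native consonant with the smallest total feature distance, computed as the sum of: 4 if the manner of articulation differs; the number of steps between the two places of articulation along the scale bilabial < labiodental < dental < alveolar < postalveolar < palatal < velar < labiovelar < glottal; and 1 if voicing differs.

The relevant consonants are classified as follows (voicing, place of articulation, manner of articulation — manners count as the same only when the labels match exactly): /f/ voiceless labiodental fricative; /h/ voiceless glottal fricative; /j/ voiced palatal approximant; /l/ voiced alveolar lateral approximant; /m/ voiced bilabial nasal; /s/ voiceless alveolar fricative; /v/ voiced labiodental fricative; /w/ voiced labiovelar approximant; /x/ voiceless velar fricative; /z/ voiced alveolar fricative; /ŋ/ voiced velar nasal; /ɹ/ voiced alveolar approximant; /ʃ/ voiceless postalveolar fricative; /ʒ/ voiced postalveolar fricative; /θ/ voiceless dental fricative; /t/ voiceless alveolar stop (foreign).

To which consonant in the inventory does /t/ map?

s

/s/ is closest: manner differs (stop→fricative, +4), place distance 0 (alveolar→alveolar), same voicing; total 4. Next closest is /l/ at distance 5.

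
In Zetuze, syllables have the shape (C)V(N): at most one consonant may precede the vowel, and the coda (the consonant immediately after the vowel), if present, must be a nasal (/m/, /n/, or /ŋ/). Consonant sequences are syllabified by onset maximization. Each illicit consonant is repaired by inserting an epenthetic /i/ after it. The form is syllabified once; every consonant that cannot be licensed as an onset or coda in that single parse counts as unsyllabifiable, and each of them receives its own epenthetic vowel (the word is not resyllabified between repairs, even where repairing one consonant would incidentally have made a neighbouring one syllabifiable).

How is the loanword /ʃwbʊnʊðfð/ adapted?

ʃiwibʊnʊðifiði

Syllabifying with onset maximization leaves /ʃ/, /w/, /ð/, /f/, /ð/ stranded (only a nasal (/m/, /n/, or /ŋ/) is licensed in coda position; onsets are limited to one consonant).
Inserting the epenthetic vowel yields /ʃ/ → /ʃi/, /w/ → /wi/, /ð/ → /ði/, /f/ → /fi/, /ð/ → /ði/.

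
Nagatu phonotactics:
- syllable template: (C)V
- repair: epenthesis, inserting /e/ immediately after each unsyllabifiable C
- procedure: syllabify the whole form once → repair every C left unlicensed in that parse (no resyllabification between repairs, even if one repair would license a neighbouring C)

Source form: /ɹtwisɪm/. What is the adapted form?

The consonants /ɹ/, /t/, /m/ cannot be parsed into a legal (C)V syllable (no codas are permitted; onsets are limited to one consonant).
Inserting the epenthetic vowel yields /ɹ/ → /ɹe/, /t/ → /te/, /m/ → /me/.

ɹetewisɪme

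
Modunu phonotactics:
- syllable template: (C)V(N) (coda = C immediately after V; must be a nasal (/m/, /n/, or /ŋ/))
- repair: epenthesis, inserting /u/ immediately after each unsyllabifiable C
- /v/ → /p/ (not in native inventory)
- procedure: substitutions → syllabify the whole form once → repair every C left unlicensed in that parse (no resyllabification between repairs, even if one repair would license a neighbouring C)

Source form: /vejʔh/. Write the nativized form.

pejuʔuhu

Substitution: /v/ → /p/, giving /pejʔh/.
Syllabifying with onset maximization leaves /j/, /ʔ/, /h/ stranded (only a nasal (/m/, /n/, or /ŋ/) is licensed in coda position; onsets are limited to one consonant).
Each unlicensed consonant becomes the onset of a new syllable: /j/ → /ju/, /ʔ/ → /ʔu/, /h/ → /hu/.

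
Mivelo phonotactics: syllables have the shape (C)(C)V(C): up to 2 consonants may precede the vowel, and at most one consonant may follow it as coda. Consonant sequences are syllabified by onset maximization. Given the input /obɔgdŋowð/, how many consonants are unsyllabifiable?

Under (C)(C)V(C), the unsyllabifiable consonants are /ð/ (at most one coda consonant is licensed; onsets may contain at most 2 consonants).

1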